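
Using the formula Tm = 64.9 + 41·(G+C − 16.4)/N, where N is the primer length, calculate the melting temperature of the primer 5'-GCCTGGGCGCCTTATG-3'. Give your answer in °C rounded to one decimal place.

51.1°C

Base counts: A=1, T=4, G=6, C=5; G+C = 11, N = 16.
Tm = 64.9 + 41·(11 − 16.4)/16 = 64.9 + -221.40/16 = 51.1°C.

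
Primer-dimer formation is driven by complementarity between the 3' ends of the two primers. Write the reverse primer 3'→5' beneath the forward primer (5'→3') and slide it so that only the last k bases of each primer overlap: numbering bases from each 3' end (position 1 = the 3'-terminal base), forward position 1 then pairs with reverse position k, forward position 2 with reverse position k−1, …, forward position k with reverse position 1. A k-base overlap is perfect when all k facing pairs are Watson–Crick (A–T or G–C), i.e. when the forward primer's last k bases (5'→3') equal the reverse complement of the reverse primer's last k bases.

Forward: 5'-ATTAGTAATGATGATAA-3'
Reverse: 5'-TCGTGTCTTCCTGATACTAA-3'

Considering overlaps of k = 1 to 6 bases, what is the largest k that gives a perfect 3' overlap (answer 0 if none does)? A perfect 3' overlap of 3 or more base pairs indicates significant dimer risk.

Last 6 bases (5'→3') — forward …TGATAA, reverse …TACTAA.
Reverse complement of the reverse primer's last 6 bases: TTAGTA; its first k bases are the reverse complement of the reverse primer's last k bases, so a perfect k-base overlap needs the forward primer's last k bases to equal them.
Comparing (forward last k vs required): k=1: A vs T ✗; k=2: AA vs TT ✗; k=3: TAA vs TTA ✗; k=4: ATAA vs TTAG ✗; k=5: GATAA vs TTAGT ✗; k=6: TGATAA vs TTAGTA ✗.
No overlap length from 1 to 6 is perfect, so the longest perfect 3' overlap is 0.

Longest perfect overlap: 0 complementary base pairs; below the dimer-risk threshold (threshold 3).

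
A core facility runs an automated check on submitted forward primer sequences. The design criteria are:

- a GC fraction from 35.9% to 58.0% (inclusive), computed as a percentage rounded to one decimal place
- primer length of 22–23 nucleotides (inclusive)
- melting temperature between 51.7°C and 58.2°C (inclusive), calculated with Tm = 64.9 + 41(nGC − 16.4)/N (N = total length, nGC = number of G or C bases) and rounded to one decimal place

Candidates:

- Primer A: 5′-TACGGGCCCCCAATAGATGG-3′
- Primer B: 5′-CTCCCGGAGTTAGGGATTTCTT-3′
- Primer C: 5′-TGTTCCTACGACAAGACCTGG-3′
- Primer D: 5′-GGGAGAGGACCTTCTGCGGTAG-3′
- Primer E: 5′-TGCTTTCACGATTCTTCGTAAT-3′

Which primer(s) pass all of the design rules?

Primer B only.

Primer A (20 nt, A=5 T=3 G=6 C=6): GC 12/20 = 60.0%, outside 35.9–58.0% ✗; length 20, outside 22–23 ✗; Tm = 64.9 + 41·(12 − 16.4)/20 = 55.9°C ✓ — fails.
Primer B (22 nt, A=3 T=8 G=6 C=5): GC 11/22 = 50.0% ✓; length 22 ✓; Tm = 64.9 + 41·(11 − 16.4)/22 = 54.8°C ✓ — passes.
Primer C (21 nt, A=5 T=5 G=5 C=6): GC 11/21 = 52.4% ✓; length 21, outside 22–23 ✗; Tm = 64.9 + 41·(11 − 16.4)/21 = 54.4°C ✓ — fails.
Primer D (22 nt, A=4 T=4 G=10 C=4): GC 14/22 = 63.6%, outside 35.9–58.0% ✗; length 22 ✓; Tm = 64.9 + 41·(14 − 16.4)/22 = 60.4°C, outside 51.7–58.2°C ✗ — fails.
Primer E (22 nt, A=4 T=10 G=3 C=5): GC 8/22 = 36.4% ✓; length 22 ✓; Tm = 64.9 + 41·(8 − 16.4)/22 = 49.2°C, outside 51.7–58.2°C ✗ — fails.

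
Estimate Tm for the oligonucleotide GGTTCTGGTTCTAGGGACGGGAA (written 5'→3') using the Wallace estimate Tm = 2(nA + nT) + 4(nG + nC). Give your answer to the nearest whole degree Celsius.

Base counts: A=4, T=6, G=10, C=3 (length 23).
Tm = 2·(4+6) + 4·(10+3) = 2·10 + 4·13 = 20 + 52 = 72°C.

72°C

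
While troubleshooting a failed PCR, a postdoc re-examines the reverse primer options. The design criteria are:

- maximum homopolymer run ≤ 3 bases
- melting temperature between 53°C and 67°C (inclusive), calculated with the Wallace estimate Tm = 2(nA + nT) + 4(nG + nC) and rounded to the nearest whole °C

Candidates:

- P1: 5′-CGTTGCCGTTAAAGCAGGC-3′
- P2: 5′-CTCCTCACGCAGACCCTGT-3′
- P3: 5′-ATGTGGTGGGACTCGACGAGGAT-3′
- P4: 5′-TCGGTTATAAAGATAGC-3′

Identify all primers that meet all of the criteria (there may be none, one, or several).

P1 (19 nt, A=4 T=4 G=6 C=5): longest run = 3 ✓; Tm = 2·8 + 4·11 = 60°C ✓ — passes.
P2 (19 nt, A=3 T=4 G=3 C=9): longest run = 3 ✓; Tm = 2·7 + 4·12 = 62°C ✓ — passes.
P3 (23 nt, A=5 T=5 G=10 C=3): longest run = 3 ✓; Tm = 2·10 + 4·13 = 72°C, outside 53–67°C ✗ — fails.
P4 (17 nt, A=6 T=5 G=4 C=2): longest run = 3 ✓; Tm = 2·11 + 4·6 = 46°C, outside 53–67°C ✗ — fails.

P1 and P2.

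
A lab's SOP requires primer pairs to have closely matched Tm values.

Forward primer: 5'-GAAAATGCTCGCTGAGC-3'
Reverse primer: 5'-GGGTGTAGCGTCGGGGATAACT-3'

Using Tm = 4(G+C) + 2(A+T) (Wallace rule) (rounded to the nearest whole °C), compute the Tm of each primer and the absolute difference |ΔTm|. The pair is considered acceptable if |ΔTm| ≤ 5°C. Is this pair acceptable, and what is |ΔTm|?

Forward: A=5 T=3 G=5 C=4 → Tm = 2·8 + 4·9 = 52°C.
Reverse: A=4 T=5 G=10 C=3 → Tm = 2·9 + 4·13 = 70°C.
|ΔTm| = |52 − 70| = 18°C, > 5°C.

|ΔTm| = 18°C; the pair is not acceptable.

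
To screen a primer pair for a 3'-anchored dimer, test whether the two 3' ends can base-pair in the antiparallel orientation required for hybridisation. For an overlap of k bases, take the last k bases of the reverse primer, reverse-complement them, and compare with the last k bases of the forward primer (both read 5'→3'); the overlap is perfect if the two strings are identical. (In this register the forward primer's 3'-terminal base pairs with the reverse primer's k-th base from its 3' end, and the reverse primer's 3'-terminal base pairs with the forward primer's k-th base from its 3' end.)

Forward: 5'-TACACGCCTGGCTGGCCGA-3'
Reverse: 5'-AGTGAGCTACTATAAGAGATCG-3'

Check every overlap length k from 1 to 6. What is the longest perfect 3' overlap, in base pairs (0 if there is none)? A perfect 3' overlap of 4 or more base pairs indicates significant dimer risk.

Last 6 bases (5'→3') — forward …GGCCGA, reverse …AGATCG.
Reverse complement of the reverse primer's last 6 bases: CGATCT; its first k bases are the reverse complement of the reverse primer's last k bases, so a perfect k-base overlap needs the forward primer's last k bases to equal them.
Comparing (forward last k vs required): k=1: A vs C ✗; k=2: GA vs CG ✗; k=3: CGA vs CGA ✓; k=4: CCGA vs CGAT ✗; k=5: GCCGA vs CGATC ✗; k=6: GGCCGA vs CGATCT ✗.
Only k = 3 is perfect, so the longest perfect 3' overlap is 3.

Longest perfect overlap: 3 complementary base pairs; below the dimer-risk threshold (threshold 4).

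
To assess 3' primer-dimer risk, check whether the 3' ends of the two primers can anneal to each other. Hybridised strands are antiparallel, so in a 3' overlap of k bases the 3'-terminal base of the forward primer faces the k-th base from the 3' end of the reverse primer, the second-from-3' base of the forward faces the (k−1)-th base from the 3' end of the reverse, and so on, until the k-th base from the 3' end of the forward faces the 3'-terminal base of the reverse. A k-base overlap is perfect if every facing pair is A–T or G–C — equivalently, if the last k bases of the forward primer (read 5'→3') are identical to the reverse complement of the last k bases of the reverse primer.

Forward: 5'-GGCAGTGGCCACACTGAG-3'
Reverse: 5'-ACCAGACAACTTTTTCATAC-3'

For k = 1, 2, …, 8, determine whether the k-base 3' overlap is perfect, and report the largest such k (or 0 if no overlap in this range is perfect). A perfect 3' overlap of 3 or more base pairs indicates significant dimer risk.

Longest perfect overlap: 1 complementary base pair; below the dimer-risk threshold (threshold 3).

Last 8 bases (5'→3') — forward …ACACTGAG, reverse …TTTCATAC.
Reverse complement of the reverse primer's last 8 bases: GTATGAAA; its first k bases are the reverse complement of the reverse primer's last k bases, so a perfect k-base overlap needs the forward primer's last k bases to equal them.
Comparing (forward last k vs required): k=1: G vs G ✓; k=2: AG vs GT ✗; k=3: GAG vs GTA ✗; k=4: TGAG vs GTAT ✗; k=5: CTGAG vs GTATG ✗; k=6: ACTGAG vs GTATGA ✗; k=7: CACTGAG vs GTATGAA ✗; k=8: ACACTGAG vs GTATGAAA ✗.
Only k = 1 is perfect, so the longest perfect 3' overlap is 1.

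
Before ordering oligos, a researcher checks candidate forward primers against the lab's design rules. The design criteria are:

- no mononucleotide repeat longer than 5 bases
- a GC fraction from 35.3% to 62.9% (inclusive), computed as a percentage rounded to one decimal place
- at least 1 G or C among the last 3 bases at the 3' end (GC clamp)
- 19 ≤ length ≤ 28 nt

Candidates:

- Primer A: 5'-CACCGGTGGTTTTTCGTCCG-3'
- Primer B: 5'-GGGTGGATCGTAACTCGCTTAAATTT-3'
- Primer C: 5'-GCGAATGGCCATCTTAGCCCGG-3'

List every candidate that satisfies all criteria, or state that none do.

Primer A (20 nt, A=1 T=7 G=6 C=6): longest run = 5 ✓; GC 12/20 = 60.0% ✓; 3' end CCG has 3 G/C ✓; length 20 ✓ — passes.
Primer B (26 nt, A=6 T=9 G=7 C=4): longest run = 3 ✓; GC 11/26 = 42.3% ✓; 3' end TTT has 0 G/C, need ≥1 ✗; length 26 ✓ — fails.
Primer C (22 nt, A=4 T=4 G=7 C=7): longest run = 3 ✓; GC 14/22 = 63.6%, outside 35.3–62.9% ✗; 3' end CGG has 3 G/C ✓; length 22 ✓ — fails.

Primer A only.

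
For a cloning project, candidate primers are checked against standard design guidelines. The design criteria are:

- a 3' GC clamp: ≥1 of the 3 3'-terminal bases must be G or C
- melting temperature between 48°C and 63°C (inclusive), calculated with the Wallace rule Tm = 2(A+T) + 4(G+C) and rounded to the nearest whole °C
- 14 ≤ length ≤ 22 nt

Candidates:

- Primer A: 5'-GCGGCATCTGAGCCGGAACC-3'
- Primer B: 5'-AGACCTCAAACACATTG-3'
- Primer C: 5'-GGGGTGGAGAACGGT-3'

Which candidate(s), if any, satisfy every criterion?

Primer B and Primer C.

Primer A (20 nt, A=4 T=2 G=7 C=7): 3' end ACC has 2 G/C ✓; Tm = 2·6 + 4·14 = 68°C, outside 48–63°C ✗; length 20 ✓ — fails.
Primer B (17 nt, A=7 T=3 G=2 C=5): 3' end TTG has 1 G/C ✓; Tm = 2·10 + 4·7 = 48°C ✓; length 17 ✓ — passes.
Primer C (15 nt, A=3 T=2 G=9 C=1): 3' end GGT has 2 G/C ✓; Tm = 2·5 + 4·10 = 50°C ✓; length 15 ✓ — passes.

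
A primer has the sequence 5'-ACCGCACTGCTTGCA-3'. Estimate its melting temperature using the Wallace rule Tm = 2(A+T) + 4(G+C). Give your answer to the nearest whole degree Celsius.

48°C

Base counts: A=3, T=3, G=3, C=6 (length 15).
Tm = 2·(3+3) + 4·(3+6) = 2·6 + 4·9 = 12 + 36 = 48°C.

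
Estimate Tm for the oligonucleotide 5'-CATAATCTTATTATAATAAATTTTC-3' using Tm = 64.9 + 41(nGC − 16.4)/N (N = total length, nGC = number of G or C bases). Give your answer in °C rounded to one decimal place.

Base counts: A=10, T=12, G=0, C=3; G+C = 3, N = 25.
Tm = 64.9 + 41·(3 − 16.4)/25 = 64.9 + -549.40/25 = 42.9°C.

42.9°C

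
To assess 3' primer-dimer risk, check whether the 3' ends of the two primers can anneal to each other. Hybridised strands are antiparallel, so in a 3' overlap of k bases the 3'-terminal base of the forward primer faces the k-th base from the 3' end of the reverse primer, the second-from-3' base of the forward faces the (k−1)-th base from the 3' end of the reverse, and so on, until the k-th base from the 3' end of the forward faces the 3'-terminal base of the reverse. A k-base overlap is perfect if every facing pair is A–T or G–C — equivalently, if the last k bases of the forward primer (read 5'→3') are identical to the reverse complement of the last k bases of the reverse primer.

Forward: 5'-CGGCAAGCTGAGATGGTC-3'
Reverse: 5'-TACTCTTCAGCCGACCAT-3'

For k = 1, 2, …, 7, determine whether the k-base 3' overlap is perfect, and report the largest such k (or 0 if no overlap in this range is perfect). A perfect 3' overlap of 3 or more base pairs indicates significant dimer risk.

Longest perfect overlap: 6 complementary base pairs; significant dimer risk (threshold 3).

Last 7 bases (5'→3') — forward …GATGGTC, reverse …CGACCAT.
Reverse complement of the reverse primer's last 7 bases: ATGGTCG; its first k bases are the reverse complement of the reverse primer's last k bases, so a perfect k-base overlap needs the forward primer's last k bases to equal them.
Comparing (forward last k vs required): k=1: C vs A ✗; k=2: TC vs AT ✗; k=3: GTC vs ATG ✗; k=4: GGTC vs ATGG ✗; k=5: TGGTC vs ATGGT ✗; k=6: ATGGTC vs ATGGTC ✓; k=7: GATGGTC vs ATGGTCG ✗.
Only k = 6 is perfect, so the longest perfect 3' overlap is 6.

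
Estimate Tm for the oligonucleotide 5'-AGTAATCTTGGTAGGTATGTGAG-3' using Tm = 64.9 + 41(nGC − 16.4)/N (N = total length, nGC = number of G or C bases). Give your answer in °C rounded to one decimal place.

Base counts: A=6, T=8, G=8, C=1; G+C = 9, N = 23.
Tm = 64.9 + 41·(9 − 16.4)/23 = 64.9 + -303.40/23 = 51.7°C.

51.7°C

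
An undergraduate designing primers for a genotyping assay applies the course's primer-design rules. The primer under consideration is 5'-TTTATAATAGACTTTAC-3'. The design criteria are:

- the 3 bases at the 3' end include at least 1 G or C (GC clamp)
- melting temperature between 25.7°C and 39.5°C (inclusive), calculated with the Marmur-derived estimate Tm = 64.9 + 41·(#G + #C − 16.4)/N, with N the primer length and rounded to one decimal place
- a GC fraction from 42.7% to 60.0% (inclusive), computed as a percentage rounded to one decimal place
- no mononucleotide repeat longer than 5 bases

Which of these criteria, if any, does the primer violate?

Base counts: A=6, T=8, G=1, C=2 (length 17).
GC clamp: 3' end TAC has 1 G/C ✓
Tm: Tm = 64.9 + 41·(3 − 16.4)/17 = 32.6°C ✓
GC content: GC 3/17 = 17.6%, outside 42.7–60.0% ✗
homopolymer run: longest run = 3 ✓

Fails: GC content.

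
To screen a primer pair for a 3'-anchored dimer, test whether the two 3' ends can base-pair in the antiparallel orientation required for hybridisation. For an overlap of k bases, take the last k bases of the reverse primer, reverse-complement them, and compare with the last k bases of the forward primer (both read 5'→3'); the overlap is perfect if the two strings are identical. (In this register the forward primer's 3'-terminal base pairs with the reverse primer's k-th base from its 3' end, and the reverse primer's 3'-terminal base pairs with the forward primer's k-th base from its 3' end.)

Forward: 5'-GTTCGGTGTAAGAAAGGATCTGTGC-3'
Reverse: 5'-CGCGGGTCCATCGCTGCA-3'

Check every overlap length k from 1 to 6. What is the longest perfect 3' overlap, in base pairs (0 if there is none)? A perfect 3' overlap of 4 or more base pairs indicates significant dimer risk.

Longest perfect overlap: 3 complementary base pairs; below the dimer-risk threshold (threshold 4).

Last 6 bases (5'→3') — forward …CTGTGC, reverse …GCTGCA.
Reverse complement of the reverse primer's last 6 bases: TGCAGC; its first k bases are the reverse complement of the reverse primer's last k bases, so a perfect k-base overlap needs the forward primer's last k bases to equal them.
Comparing (forward last k vs required): k=1: C vs T ✗; k=2: GC vs TG ✗; k=3: TGC vs TGC ✓; k=4: GTGC vs TGCA ✗; k=5: TGTGC vs TGCAG ✗; k=6: CTGTGC vs TGCAGC ✗.
Only k = 3 is perfect, so the longest perfect 3' overlap is 3.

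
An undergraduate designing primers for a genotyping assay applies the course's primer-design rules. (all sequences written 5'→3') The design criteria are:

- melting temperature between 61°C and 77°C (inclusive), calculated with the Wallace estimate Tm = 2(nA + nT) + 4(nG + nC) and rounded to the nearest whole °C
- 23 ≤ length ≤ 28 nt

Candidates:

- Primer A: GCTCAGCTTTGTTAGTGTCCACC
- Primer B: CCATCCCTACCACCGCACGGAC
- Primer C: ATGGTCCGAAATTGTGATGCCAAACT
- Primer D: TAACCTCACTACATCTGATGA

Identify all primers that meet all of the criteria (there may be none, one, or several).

Primer A and Primer C.

Primer A (23 nt, A=3 T=8 G=5 C=7): Tm = 2·11 + 4·12 = 70°C ✓; length 23 ✓ — passes.
Primer B (22 nt, A=5 T=2 G=3 C=12): Tm = 2·7 + 4·15 = 74°C ✓; length 22, outside 23–28 ✗ — fails.
Primer C (26 nt, A=8 T=7 G=6 C=5): Tm = 2·15 + 4·11 = 74°C ✓; length 26 ✓ — passes.
Primer D (21 nt, A=7 T=6 G=2 C=6): Tm = 2·13 + 4·8 = 58°C, outside 61–77°C ✗; length 21, outside 23–28 ✗ — fails.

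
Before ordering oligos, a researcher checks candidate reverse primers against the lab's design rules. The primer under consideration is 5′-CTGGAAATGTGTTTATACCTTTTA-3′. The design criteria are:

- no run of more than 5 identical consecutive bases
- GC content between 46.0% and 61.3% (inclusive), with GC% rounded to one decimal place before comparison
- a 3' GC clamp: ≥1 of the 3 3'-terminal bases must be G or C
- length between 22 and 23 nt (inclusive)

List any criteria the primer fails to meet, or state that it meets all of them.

Base counts: A=6, T=11, G=4, C=3 (length 24).
homopolymer run: longest run = 4 ✓
GC content: GC 7/24 = 29.2%, outside 46.0–61.3% ✗
GC clamp: 3' end TTA has 0 G/C, need ≥1 ✗
length: length 24, outside 22–23 ✗

Fails: GC content, GC clamp, length.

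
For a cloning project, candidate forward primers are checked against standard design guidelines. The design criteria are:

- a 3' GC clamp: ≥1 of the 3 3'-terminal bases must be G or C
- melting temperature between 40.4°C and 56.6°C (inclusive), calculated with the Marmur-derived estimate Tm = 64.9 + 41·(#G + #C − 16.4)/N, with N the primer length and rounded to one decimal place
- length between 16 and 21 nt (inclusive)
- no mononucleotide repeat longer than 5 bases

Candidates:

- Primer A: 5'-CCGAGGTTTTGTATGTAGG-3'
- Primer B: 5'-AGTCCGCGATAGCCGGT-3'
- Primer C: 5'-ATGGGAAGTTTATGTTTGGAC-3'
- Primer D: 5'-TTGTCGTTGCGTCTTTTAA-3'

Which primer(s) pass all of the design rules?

Primer A, Primer B and Primer C.

Primer A (19 nt, A=3 T=7 G=7 C=2): 3' end AGG has 2 G/C ✓; Tm = 64.9 + 41·(9 − 16.4)/19 = 48.9°C ✓; length 19 ✓; longest run = 4 ✓ — passes.
Primer B (17 nt, A=3 T=3 G=6 C=5): 3' end GGT has 2 G/C ✓; Tm = 64.9 + 41·(11 − 16.4)/17 = 51.9°C ✓; length 17 ✓; longest run = 2 ✓ — passes.
Primer C (21 nt, A=5 T=8 G=7 C=1): 3' end GAC has 2 G/C ✓; Tm = 64.9 + 41·(8 − 16.4)/21 = 48.5°C ✓; length 21 ✓; longest run = 3 ✓ — passes.
Primer D (19 nt, A=2 T=10 G=4 C=3): 3' end TAA has 0 G/C, need ≥1 ✗; Tm = 64.9 + 41·(7 − 16.4)/19 = 44.6°C ✓; length 19 ✓; longest run = 4 ✓ — fails.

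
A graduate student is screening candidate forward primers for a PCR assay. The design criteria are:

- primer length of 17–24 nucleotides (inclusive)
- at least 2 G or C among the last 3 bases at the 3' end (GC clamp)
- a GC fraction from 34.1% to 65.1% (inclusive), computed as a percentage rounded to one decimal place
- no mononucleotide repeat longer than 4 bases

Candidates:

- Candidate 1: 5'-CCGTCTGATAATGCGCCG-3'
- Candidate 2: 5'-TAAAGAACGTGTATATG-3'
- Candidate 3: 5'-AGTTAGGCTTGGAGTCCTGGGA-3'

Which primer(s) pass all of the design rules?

Candidate 1 and Candidate 3.

Candidate 1 (18 nt, A=3 T=4 G=5 C=6): length 18 ✓; 3' end CCG has 3 G/C ✓; GC 11/18 = 61.1% ✓; longest run = 2 ✓ — passes.
Candidate 2 (17 nt, A=7 T=5 G=4 C=1): length 17 ✓; 3' end ATG has 1 G/C, need ≥2 ✗; GC 5/17 = 29.4%, outside 34.1–65.1% ✗; longest run = 3 ✓ — fails.
Candidate 3 (22 nt, A=4 T=6 G=9 C=3): length 22 ✓; 3' end GGA has 2 G/C ✓; GC 12/22 = 54.5% ✓; longest run = 3 ✓ — passes.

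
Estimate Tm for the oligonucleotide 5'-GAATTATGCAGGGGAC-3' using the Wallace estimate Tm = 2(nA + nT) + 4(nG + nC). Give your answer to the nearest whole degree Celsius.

48°C

Base counts: A=5, T=3, G=6, C=2 (length 16).
Tm = 2·(5+3) + 4·(6+2) = 2·8 + 4·8 = 16 + 32 = 48°C.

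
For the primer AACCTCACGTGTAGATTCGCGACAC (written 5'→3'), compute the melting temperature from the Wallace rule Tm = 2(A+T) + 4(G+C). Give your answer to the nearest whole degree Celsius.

76°C

Base counts: A=7, T=5, G=5, C=8 (length 25).
Tm = 2·(7+5) + 4·(5+8) = 2·12 + 4·13 = 24 + 52 = 76°C.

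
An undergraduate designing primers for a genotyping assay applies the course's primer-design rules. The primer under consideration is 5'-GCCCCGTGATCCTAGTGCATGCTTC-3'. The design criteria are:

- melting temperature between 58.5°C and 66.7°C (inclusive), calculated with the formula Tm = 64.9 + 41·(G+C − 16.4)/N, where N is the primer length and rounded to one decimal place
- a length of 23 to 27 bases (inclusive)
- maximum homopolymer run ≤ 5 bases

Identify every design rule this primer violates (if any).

Base counts: A=3, T=7, G=6, C=9 (length 25).
Tm: Tm = 64.9 + 41·(15 − 16.4)/25 = 62.6°C ✓
length: length 25 ✓
homopolymer run: longest run = 4 ✓

Meets all criteria.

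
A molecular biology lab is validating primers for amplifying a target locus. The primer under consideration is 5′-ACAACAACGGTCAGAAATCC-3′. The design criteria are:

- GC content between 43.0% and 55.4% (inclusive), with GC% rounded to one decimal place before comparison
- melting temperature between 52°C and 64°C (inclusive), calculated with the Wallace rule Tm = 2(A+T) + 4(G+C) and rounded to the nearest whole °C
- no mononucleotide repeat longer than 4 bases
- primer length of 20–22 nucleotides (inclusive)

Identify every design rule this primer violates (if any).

Meets all criteria.

Base counts: A=9, T=2, G=3, C=6 (length 20).
GC content: GC 9/20 = 45.0% ✓
Tm: Tm = 2·11 + 4·9 = 58°C ✓
homopolymer run: longest run = 3 ✓
length: length 20 ✓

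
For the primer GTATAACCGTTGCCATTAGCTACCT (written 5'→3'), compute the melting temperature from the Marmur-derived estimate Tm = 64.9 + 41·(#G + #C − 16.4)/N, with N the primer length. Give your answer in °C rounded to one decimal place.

56.0°C

Base counts: A=6, T=8, G=4, C=7; G+C = 11, N = 25.
Tm = 64.9 + 41·(11 − 16.4)/25 = 64.9 + -221.40/25 = 56.0°C.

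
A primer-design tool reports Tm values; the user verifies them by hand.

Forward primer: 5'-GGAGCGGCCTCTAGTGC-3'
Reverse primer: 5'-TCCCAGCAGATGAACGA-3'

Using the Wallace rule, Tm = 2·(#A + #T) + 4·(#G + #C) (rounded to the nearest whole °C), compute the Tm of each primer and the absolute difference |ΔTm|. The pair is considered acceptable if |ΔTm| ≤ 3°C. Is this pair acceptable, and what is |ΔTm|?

|ΔTm| = 6°C; the pair is not acceptable.

Forward: A=2 T=3 G=7 C=5 → Tm = 2·5 + 4·12 = 58°C.
Reverse: A=6 T=2 G=4 C=5 → Tm = 2·8 + 4·9 = 52°C.
|ΔTm| = |58 − 52| = 6°C, > 3°C.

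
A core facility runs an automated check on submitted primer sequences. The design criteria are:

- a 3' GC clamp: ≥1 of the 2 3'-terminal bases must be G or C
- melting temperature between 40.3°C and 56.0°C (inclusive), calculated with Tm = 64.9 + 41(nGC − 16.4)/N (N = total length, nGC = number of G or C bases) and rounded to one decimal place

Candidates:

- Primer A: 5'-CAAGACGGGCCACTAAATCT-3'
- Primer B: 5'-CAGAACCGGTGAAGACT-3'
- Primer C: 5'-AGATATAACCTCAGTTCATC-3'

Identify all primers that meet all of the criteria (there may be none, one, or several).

Primer A (20 nt, A=7 T=3 G=4 C=6): 3' end CT has 1 G/C ✓; Tm = 64.9 + 41·(10 − 16.4)/20 = 51.8°C ✓ — passes.
Primer B (17 nt, A=6 T=2 G=5 C=4): 3' end CT has 1 G/C ✓; Tm = 64.9 + 41·(9 − 16.4)/17 = 47.1°C ✓ — passes.
Primer C (20 nt, A=7 T=6 G=2 C=5): 3' end TC has 1 G/C ✓; Tm = 64.9 + 41·(7 − 16.4)/20 = 45.6°C ✓ — passes.

Primer A, Primer B and Primer C.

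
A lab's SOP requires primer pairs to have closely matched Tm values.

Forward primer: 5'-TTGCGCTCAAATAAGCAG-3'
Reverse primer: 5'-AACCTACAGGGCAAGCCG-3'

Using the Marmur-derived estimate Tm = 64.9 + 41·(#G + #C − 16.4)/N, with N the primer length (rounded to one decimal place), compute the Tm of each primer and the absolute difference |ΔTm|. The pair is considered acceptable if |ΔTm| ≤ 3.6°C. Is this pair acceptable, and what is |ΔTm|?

|ΔTm| = 6.8°C; the pair is not acceptable.

Forward: G+C = 8, N = 18 → Tm = 64.9 + 41·(8 − 16.4)/18 = 45.8°C.
Reverse: G+C = 11, N = 18 → Tm = 64.9 + 41·(11 − 16.4)/18 = 52.6°C.
|ΔTm| = |45.8 − 52.6| = 6.8°C, > 3.6°C.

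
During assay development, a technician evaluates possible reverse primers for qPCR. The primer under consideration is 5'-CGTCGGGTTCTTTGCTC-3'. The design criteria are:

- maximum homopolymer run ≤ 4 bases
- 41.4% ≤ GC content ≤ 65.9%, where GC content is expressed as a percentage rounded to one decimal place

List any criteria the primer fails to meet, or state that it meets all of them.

Base counts: A=0, T=7, G=5, C=5 (length 17).
homopolymer run: longest run = 3 ✓
GC content: GC 10/17 = 58.8% ✓

Meets all criteria.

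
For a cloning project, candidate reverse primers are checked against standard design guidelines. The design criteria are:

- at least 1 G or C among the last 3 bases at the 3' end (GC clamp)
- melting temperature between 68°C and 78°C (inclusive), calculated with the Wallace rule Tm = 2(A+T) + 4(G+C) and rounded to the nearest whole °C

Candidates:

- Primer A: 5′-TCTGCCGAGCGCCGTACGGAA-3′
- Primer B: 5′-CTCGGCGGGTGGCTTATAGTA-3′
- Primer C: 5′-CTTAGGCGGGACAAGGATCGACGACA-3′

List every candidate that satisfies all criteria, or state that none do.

Primer A (21 nt, A=4 T=3 G=7 C=7): 3' end GAA has 1 G/C ✓; Tm = 2·7 + 4·14 = 70°C ✓ — passes.
Primer B (21 nt, A=3 T=6 G=8 C=4): 3' end GTA has 1 G/C ✓; Tm = 2·9 + 4·12 = 66°C, outside 68–78°C ✗ — fails.
Primer C (26 nt, A=8 T=3 G=9 C=6): 3' end ACA has 1 G/C ✓; Tm = 2·11 + 4·15 = 82°C, outside 68–78°C ✗ — fails.

Primer A only.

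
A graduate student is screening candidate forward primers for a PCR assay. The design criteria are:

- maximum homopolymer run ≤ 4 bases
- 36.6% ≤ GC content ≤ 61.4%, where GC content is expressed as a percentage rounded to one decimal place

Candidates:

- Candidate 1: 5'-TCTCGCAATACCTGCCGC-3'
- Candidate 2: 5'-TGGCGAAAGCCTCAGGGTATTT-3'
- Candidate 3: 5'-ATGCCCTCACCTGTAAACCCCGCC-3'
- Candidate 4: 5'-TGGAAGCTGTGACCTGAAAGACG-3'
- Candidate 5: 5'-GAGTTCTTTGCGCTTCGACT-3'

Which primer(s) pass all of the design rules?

Candidate 1, Candidate 2, Candidate 4 and Candidate 5.

Candidate 1 (18 nt, A=3 T=4 G=3 C=8): longest run = 2 ✓; GC 11/18 = 61.1% ✓ — passes.
Candidate 2 (22 nt, A=5 T=6 G=7 C=4): longest run = 3 ✓; GC 11/22 = 50.0% ✓ — passes.
Candidate 3 (24 nt, A=5 T=4 G=3 C=12): longest run = 4 ✓; GC 15/24 = 62.5%, outside 36.6–61.4% ✗ — fails.
Candidate 4 (23 nt, A=7 T=4 G=8 C=4): longest run = 3 ✓; GC 12/23 = 52.2% ✓ — passes.
Candidate 5 (20 nt, A=2 T=8 G=5 C=5): longest run = 3 ✓; GC 10/20 = 50.0% ✓ — passes.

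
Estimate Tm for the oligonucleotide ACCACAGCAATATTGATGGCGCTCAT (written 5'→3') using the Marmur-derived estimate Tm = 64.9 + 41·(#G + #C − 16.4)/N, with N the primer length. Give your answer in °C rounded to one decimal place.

Base counts: A=8, T=6, G=5, C=7; G+C = 12, N = 26.
Tm = 64.9 + 41·(12 − 16.4)/26 = 64.9 + -180.40/26 = 58.0°C.

58.0°C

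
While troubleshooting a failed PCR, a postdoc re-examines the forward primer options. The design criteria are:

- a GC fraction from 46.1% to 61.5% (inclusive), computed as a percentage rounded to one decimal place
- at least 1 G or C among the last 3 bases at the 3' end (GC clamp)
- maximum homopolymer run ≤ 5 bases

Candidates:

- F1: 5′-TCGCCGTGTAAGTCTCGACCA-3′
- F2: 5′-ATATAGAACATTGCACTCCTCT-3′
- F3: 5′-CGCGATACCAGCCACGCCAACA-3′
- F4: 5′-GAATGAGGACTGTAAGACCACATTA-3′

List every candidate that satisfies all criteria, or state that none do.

F1 only.

F1 (21 nt, A=4 T=5 G=5 C=7): GC 12/21 = 57.1% ✓; 3' end CCA has 2 G/C ✓; longest run = 2 ✓ — passes.
F2 (22 nt, A=7 T=7 G=2 C=6): GC 8/22 = 36.4%, outside 46.1–61.5% ✗; 3' end TCT has 1 G/C ✓; longest run = 2 ✓ — fails.
F3 (22 nt, A=7 T=1 G=4 C=10): GC 14/22 = 63.6%, outside 46.1–61.5% ✗; 3' end ACA has 1 G/C ✓; longest run = 2 ✓ — fails.
F4 (25 nt, A=10 T=5 G=6 C=4): GC 10/25 = 40.0%, outside 46.1–61.5% ✗; 3' end TTA has 0 G/C, need ≥1 ✗; longest run = 2 ✓ — fails.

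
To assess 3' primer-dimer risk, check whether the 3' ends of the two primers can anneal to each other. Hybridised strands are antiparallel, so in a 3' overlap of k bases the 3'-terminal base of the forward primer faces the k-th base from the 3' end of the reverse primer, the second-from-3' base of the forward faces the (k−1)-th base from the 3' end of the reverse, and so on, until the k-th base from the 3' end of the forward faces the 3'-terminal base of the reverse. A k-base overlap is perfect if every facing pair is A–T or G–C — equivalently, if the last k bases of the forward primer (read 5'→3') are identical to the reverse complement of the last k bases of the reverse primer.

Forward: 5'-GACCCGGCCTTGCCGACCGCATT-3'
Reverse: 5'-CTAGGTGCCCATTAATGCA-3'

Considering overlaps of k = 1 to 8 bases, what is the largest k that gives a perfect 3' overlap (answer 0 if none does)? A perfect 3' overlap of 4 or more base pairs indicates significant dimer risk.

Last 8 bases (5'→3') — forward …ACCGCATT, reverse …TTAATGCA.
Reverse complement of the reverse primer's last 8 bases: TGCATTAA; its first k bases are the reverse complement of the reverse primer's last k bases, so a perfect k-base overlap needs the forward primer's last k bases to equal them.
Comparing (forward last k vs required): k=1: T vs T ✓; k=2: TT vs TG ✗; k=3: ATT vs TGC ✗; k=4: CATT vs TGCA ✗; k=5: GCATT vs TGCAT ✗; k=6: CGCATT vs TGCATT ✗; k=7: CCGCATT vs TGCATTA ✗; k=8: ACCGCATT vs TGCATTAA ✗.
Only k = 1 is perfect, so the longest perfect 3' overlap is 1.

Longest perfect overlap: 1 complementary base pair; below the dimer-risk threshold (threshold 4).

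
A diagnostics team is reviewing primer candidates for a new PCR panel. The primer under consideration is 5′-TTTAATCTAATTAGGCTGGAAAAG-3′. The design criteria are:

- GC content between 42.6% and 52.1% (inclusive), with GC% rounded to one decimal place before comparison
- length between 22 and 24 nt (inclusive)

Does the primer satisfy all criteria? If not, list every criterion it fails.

Fails: GC content.

Base counts: A=9, T=8, G=5, C=2 (length 24).
GC content: GC 7/24 = 29.2%, outside 42.6–52.1% ✗
length: length 24 ✓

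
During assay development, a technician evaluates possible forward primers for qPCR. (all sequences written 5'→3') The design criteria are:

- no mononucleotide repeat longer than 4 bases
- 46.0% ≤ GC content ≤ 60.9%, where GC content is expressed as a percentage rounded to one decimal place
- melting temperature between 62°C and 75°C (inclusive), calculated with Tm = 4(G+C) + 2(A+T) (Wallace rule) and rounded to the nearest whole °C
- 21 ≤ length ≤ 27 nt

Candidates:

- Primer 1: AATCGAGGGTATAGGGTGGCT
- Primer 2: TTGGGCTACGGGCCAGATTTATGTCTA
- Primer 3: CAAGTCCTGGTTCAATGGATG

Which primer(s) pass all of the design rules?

Primer 1 and Primer 3.

Primer 1 (21 nt, A=5 T=5 G=9 C=2): longest run = 3 ✓; GC 11/21 = 52.4% ✓; Tm = 2·10 + 4·11 = 64°C ✓; length 21 ✓ — passes.
Primer 2 (27 nt, A=5 T=9 G=8 C=5): longest run = 3 ✓; GC 13/27 = 48.1% ✓; Tm = 2·14 + 4·13 = 80°C, outside 62–75°C ✗; length 27 ✓ — fails.
Primer 3 (21 nt, A=5 T=6 G=6 C=4): longest run = 2 ✓; GC 10/21 = 47.6% ✓; Tm = 2·11 + 4·10 = 62°C ✓; length 21 ✓ — passes.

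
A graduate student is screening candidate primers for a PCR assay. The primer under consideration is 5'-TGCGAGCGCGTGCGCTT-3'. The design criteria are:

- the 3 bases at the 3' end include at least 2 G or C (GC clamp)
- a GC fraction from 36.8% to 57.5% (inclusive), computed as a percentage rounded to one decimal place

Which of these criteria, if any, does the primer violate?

Base counts: A=1, T=4, G=7, C=5 (length 17).
GC clamp: 3' end CTT has 1 G/C, need ≥2 ✗
GC content: GC 12/17 = 70.6%, outside 36.8–57.5% ✗

Fails: GC clamp, GC content.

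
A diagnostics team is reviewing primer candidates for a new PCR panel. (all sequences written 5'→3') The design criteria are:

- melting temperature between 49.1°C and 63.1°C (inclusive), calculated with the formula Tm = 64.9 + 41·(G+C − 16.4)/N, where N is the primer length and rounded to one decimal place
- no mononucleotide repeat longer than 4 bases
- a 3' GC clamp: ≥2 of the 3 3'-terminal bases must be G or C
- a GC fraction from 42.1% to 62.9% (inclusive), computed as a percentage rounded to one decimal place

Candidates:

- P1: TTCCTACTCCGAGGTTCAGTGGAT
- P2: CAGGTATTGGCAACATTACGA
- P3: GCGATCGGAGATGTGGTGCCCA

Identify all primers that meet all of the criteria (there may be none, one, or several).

P1 (24 nt, A=4 T=8 G=6 C=6): Tm = 64.9 + 41·(12 − 16.4)/24 = 57.4°C ✓; longest run = 2 ✓; 3' end GAT has 1 G/C, need ≥2 ✗; GC 12/24 = 50.0% ✓ — fails.
P2 (21 nt, A=7 T=5 G=5 C=4): Tm = 64.9 + 41·(9 − 16.4)/21 = 50.5°C ✓; longest run = 2 ✓; 3' end CGA has 2 G/C ✓; GC 9/21 = 42.9% ✓ — passes.
P3 (22 nt, A=4 T=4 G=9 C=5): Tm = 64.9 + 41·(14 − 16.4)/22 = 60.4°C ✓; longest run = 3 ✓; 3' end CCA has 2 G/C ✓; GC 14/22 = 63.6%, outside 42.1–62.9% ✗ — fails.

P2 only.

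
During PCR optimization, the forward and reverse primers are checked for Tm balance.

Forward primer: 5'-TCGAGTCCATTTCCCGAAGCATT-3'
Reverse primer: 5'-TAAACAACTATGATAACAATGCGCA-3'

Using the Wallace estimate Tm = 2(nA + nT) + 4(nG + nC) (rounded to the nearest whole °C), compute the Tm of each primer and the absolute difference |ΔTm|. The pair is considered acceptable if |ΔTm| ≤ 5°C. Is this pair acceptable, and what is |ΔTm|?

Forward: A=5 T=7 G=4 C=7 → Tm = 2·12 + 4·11 = 68°C.
Reverse: A=12 T=5 G=3 C=5 → Tm = 2·17 + 4·8 = 66°C.
|ΔTm| = |68 − 66| = 2°C, ≤ 5°C.

|ΔTm| = 2°C; the pair is acceptable.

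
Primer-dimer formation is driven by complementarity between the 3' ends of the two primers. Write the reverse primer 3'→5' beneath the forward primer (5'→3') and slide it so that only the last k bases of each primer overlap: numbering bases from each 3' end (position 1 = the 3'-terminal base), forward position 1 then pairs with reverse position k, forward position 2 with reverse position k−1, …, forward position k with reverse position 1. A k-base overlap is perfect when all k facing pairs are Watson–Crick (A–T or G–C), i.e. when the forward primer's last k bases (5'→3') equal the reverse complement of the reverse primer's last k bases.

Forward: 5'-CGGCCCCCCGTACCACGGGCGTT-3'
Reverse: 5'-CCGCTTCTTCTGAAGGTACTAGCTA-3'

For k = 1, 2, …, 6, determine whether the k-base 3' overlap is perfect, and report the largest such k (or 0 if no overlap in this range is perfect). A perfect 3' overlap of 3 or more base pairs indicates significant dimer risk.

Longest perfect overlap: 1 complementary base pair; below the dimer-risk threshold (threshold 3).

Last 6 bases (5'→3') — forward …GGCGTT, reverse …TAGCTA.
Reverse complement of the reverse primer's last 6 bases: TAGCTA; its first k bases are the reverse complement of the reverse primer's last k bases, so a perfect k-base overlap needs the forward primer's last k bases to equal them.
Comparing (forward last k vs required): k=1: T vs T ✓; k=2: TT vs TA ✗; k=3: GTT vs TAG ✗; k=4: CGTT vs TAGC ✗; k=5: GCGTT vs TAGCT ✗; k=6: GGCGTT vs TAGCTA ✗.
Only k = 1 is perfect, so the longest perfect 3' overlap is 1.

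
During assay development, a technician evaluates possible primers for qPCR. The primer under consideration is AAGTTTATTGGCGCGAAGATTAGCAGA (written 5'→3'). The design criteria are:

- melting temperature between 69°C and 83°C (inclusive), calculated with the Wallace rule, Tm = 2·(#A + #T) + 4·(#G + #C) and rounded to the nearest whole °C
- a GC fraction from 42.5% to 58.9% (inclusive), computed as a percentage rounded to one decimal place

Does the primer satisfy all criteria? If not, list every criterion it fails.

Base counts: A=9, T=7, G=8, C=3 (length 27).
Tm: Tm = 2·16 + 4·11 = 76°C ✓
GC content: GC 11/27 = 40.7%, outside 42.5–58.9% ✗

Fails: GC content.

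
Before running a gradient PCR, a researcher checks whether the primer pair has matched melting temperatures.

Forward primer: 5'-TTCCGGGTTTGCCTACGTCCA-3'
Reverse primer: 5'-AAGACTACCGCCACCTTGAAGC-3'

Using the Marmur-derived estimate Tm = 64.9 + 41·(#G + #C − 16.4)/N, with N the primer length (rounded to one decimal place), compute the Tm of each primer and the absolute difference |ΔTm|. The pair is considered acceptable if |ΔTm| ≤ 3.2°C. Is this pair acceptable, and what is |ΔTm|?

Forward: G+C = 12, N = 21 → Tm = 64.9 + 41·(12 − 16.4)/21 = 56.3°C.
Reverse: G+C = 12, N = 22 → Tm = 64.9 + 41·(12 − 16.4)/22 = 56.7°C.
|ΔTm| = |56.3 − 56.7| = 0.4°C, ≤ 3.2°C.

|ΔTm| = 0.4°C; the pair is acceptable.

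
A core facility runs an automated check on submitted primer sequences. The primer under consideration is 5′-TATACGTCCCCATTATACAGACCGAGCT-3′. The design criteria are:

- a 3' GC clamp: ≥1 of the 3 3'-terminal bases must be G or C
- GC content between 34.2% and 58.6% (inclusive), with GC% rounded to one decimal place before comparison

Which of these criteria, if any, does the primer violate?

Base counts: A=8, T=7, G=4, C=9 (length 28).
GC clamp: 3' end GCT has 2 G/C ✓
GC content: GC 13/28 = 46.4% ✓

Meets all criteria.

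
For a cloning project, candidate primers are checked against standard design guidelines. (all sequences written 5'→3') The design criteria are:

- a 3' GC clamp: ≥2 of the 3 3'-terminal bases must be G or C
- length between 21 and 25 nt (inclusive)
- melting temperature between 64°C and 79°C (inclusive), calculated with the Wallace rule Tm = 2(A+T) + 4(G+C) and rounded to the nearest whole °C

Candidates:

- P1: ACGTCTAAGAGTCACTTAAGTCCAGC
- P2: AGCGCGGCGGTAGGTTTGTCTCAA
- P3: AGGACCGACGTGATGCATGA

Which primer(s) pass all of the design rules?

None of the candidates satisfy all criteria.

P1 (26 nt, A=8 T=6 G=5 C=7): 3' end AGC has 2 G/C ✓; length 26, outside 21–25 ✗; Tm = 2·14 + 4·12 = 76°C ✓ — fails.
P2 (24 nt, A=4 T=6 G=9 C=5): 3' end CAA has 1 G/C, need ≥2 ✗; length 24 ✓; Tm = 2·10 + 4·14 = 76°C ✓ — fails.
P3 (20 nt, A=6 T=3 G=7 C=4): 3' end TGA has 1 G/C, need ≥2 ✗; length 20, outside 21–25 ✗; Tm = 2·9 + 4·11 = 62°C, outside 64–79°C ✗ — fails.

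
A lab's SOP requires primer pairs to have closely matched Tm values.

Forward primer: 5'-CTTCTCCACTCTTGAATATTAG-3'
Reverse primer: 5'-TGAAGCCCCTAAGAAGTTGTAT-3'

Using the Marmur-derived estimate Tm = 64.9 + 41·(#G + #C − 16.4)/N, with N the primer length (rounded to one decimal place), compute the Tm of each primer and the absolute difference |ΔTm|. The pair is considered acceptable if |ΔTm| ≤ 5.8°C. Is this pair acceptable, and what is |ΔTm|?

|ΔTm| = 1.9°C; the pair is acceptable.

Forward: G+C = 8, N = 22 → Tm = 64.9 + 41·(8 − 16.4)/22 = 49.2°C.
Reverse: G+C = 9, N = 22 → Tm = 64.9 + 41·(9 − 16.4)/22 = 51.1°C.
|ΔTm| = |49.2 − 51.1| = 1.9°C, ≤ 5.8°C.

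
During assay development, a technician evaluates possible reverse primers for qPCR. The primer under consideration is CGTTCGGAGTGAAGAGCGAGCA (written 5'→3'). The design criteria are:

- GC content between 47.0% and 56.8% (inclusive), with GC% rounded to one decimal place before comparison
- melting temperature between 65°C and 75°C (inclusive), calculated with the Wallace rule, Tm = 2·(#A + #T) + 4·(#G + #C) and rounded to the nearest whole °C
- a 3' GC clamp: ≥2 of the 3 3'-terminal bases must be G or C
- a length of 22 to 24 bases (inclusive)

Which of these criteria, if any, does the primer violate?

Fails: GC content.

Base counts: A=6, T=3, G=9, C=4 (length 22).
GC content: GC 13/22 = 59.1%, outside 47.0–56.8% ✗
Tm: Tm = 2·9 + 4·13 = 70°C ✓
GC clamp: 3' end GCA has 2 G/C ✓
length: length 22 ✓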